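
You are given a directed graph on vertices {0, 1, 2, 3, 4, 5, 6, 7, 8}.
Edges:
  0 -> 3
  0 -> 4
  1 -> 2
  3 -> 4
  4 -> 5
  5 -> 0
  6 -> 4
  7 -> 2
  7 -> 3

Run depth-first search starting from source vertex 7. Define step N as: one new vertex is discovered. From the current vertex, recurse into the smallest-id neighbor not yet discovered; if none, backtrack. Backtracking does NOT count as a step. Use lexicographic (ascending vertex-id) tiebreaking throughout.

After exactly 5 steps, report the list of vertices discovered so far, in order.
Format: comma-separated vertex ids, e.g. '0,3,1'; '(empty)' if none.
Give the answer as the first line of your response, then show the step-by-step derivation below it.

7,2,3,4,5

step 1: discover 7; path=7; order=7
step 2: discover 2; path=7>2; order=7,2
step 3: discover 3; path=7>3; order=7,2,3
step 4: discover 4; path=7>3>4; order=7,2,3,4
step 5: discover 5; path=7>3>4>5; order=7,2,3,4,5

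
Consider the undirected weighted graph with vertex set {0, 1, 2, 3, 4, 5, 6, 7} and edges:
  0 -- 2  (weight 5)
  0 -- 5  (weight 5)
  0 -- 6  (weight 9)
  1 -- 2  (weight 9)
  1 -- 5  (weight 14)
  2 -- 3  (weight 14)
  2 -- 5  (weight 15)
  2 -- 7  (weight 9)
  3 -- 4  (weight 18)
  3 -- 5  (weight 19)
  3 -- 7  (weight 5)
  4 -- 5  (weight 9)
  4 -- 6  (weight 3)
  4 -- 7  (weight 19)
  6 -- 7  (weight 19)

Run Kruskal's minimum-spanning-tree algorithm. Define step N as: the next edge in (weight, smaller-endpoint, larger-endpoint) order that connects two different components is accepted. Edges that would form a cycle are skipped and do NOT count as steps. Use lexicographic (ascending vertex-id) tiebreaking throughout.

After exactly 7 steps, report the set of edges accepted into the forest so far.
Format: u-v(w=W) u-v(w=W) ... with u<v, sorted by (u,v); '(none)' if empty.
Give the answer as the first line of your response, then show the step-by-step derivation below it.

0-2(w=5) 0-5(w=5) 0-6(w=9) 1-2(w=9) 2-7(w=9) 3-7(w=5) 4-6(w=3)

step 1: add edge 4-6 (w=3); MST = {4-6(w=3)}
step 2: add edge 0-2 (w=5); MST = {0-2(w=5) 4-6(w=3)}
step 3: add edge 0-5 (w=5); MST = {0-2(w=5) 0-5(w=5) 4-6(w=3)}
step 4: add edge 3-7 (w=5); MST = {0-2(w=5) 0-5(w=5) 3-7(w=5) 4-6(w=3)}
step 5: add edge 0-6 (w=9); MST = {0-2(w=5) 0-5(w=5) 0-6(w=9) 3-7(w=5) 4-6(w=3)}
step 6: add edge 1-2 (w=9); MST = {0-2(w=5) 0-5(w=5) 0-6(w=9) 1-2(w=9) 3-7(w=5) 4-6(w=3)}
step 7: add edge 2-7 (w=9); MST = {0-2(w=5) 0-5(w=5) 0-6(w=9) 1-2(w=9) 2-7(w=9) 3-7(w=5) 4-6(w=3)}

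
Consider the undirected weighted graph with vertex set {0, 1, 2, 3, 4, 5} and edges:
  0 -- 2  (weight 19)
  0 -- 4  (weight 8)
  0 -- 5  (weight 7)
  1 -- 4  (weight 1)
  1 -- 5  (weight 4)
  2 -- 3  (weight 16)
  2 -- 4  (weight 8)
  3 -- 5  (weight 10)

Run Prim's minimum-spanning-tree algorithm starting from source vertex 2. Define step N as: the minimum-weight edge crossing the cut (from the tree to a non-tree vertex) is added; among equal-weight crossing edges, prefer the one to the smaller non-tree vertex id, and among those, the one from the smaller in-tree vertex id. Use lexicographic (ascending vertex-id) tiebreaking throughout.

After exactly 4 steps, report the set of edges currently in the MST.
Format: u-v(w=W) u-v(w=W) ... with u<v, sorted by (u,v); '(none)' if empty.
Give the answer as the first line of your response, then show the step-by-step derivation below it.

0-5(w=7) 1-4(w=1) 1-5(w=4) 2-4(w=8)

step 1: add edge 2-4 (w=8); MST = {2-4(w=8)}
step 2: add edge 1-4 (w=1); MST = {1-4(w=1) 2-4(w=8)}
step 3: add edge 1-5 (w=4); MST = {1-4(w=1) 1-5(w=4) 2-4(w=8)}
step 4: add edge 0-5 (w=7); MST = {0-5(w=7) 1-4(w=1) 1-5(w=4) 2-4(w=8)}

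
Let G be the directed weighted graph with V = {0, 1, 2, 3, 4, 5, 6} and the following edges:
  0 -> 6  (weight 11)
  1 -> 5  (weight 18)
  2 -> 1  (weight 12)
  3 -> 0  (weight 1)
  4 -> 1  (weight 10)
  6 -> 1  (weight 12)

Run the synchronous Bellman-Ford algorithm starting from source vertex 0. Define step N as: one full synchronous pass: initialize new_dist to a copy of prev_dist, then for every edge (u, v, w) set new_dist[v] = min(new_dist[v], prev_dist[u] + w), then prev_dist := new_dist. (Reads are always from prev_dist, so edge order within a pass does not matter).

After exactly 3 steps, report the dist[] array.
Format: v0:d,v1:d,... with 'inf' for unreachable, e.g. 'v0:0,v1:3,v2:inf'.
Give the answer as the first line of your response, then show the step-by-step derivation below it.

v0:0,v1:23,v2:inf,v3:inf,v4:inf,v5:41,v6:11

step 1: dist = v0:0,v1:inf,v2:inf,v3:inf,v4:inf,v5:inf,v6:11
step 2: dist = v0:0,v1:23,v2:inf,v3:inf,v4:inf,v5:inf,v6:11
step 3: dist = v0:0,v1:23,v2:inf,v3:inf,v4:inf,v5:41,v6:11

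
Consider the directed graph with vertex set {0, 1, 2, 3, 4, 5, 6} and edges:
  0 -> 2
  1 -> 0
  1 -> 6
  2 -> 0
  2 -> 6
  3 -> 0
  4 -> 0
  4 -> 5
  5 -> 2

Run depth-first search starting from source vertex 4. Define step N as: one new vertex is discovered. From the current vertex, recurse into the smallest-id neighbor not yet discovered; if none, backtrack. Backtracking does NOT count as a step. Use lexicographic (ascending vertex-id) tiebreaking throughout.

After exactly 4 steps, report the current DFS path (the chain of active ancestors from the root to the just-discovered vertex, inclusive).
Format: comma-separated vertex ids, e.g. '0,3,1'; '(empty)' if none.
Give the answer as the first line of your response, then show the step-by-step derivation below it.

4,0,2,6

step 1: discover 4; path=4; order=4
step 2: discover 0; path=4>0; order=4,0
step 3: discover 2; path=4>0>2; order=4,0,2
step 4: discover 6; path=4>0>2>6; order=4,0,2,6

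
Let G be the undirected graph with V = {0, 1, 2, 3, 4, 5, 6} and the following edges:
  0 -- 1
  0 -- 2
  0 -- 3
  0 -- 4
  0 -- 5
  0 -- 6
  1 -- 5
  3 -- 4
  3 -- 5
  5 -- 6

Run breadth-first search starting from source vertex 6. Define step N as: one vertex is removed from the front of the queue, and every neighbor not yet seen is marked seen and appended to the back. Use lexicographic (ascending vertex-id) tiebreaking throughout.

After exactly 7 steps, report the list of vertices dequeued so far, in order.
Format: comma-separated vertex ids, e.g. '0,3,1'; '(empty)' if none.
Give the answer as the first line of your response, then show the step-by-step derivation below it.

6,0,5,1,2,3,4

step 1: dequeue 6; queue=[0,5]; order=6
step 2: dequeue 0; queue=[5,1,2,3,4]; order=6,0
step 3: dequeue 5; queue=[1,2,3,4]; order=6,0,5
step 4: dequeue 1; queue=[2,3,4]; order=6,0,5,1
step 5: dequeue 2; queue=[3,4]; order=6,0,5,1,2
step 6: dequeue 3; queue=[4]; order=6,0,5,1,2,3
step 7: dequeue 4; queue=[(empty)]; order=6,0,5,1,2,3,4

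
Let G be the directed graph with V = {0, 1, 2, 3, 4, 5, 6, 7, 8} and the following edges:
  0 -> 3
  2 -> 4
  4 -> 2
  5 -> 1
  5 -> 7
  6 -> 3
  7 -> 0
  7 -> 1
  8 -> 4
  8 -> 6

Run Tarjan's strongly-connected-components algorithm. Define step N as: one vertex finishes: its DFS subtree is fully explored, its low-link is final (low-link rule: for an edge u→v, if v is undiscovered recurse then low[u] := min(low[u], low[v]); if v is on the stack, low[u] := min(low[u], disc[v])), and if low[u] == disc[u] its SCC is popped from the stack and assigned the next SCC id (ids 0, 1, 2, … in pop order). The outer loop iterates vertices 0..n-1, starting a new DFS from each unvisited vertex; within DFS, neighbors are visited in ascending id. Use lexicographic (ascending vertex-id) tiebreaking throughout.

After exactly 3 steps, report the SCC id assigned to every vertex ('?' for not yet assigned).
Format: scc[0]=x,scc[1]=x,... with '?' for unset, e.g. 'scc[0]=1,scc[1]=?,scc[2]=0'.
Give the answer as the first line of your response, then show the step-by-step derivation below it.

scc[0]=1,scc[1]=2,scc[2]=?,scc[3]=0,scc[4]=?,scc[5]=?,scc[6]=?,scc[7]=?,scc[8]=?

step 1: low=(low[0]=0,low[1]=?,low[2]=?,low[3]=1,low[4]=?,low[5]=?,low[6]=?,low[7]=?,low[8]=?); scc=(scc[0]=?,scc[1]=?,scc[2]=?,scc[3]=0,scc[4]=?,scc[5]=?,scc[6]=?,scc[7]=?,scc[8]=?)
step 2: low=(low[0]=0,low[1]=?,low[2]=?,low[3]=1,low[4]=?,low[5]=?,low[6]=?,low[7]=?,low[8]=?); scc=(scc[0]=1,scc[1]=?,scc[2]=?,scc[3]=0,scc[4]=?,scc[5]=?,scc[6]=?,scc[7]=?,scc[8]=?)
step 3: low=(low[0]=0,low[1]=2,low[2]=?,low[3]=1,low[4]=?,low[5]=?,low[6]=?,low[7]=?,low[8]=?); scc=(scc[0]=1,scc[1]=2,scc[2]=?,scc[3]=0,scc[4]=?,scc[5]=?,scc[6]=?,scc[7]=?,scc[8]=?)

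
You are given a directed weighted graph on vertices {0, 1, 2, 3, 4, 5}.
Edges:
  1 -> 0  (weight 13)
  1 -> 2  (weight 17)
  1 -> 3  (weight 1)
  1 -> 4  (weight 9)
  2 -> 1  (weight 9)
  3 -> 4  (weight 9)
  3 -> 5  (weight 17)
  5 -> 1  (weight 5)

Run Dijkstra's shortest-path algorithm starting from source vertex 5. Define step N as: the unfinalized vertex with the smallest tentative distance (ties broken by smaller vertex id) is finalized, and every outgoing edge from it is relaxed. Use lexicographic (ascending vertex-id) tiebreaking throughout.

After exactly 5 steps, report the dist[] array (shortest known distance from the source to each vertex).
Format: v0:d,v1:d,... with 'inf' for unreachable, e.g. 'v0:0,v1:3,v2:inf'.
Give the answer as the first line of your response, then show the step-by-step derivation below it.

v0:18,v1:5,v2:22,v3:6,v4:14,v5:0

step 1: dist = v0:inf,v1:5,v2:inf,v3:inf,v4:inf,v5:0
step 2: dist = v0:18,v1:5,v2:22,v3:6,v4:14,v5:0
step 3: dist = v0:18,v1:5,v2:22,v3:6,v4:14,v5:0
step 4: dist = v0:18,v1:5,v2:22,v3:6,v4:14,v5:0
step 5: dist = v0:18,v1:5,v2:22,v3:6,v4:14,v5:0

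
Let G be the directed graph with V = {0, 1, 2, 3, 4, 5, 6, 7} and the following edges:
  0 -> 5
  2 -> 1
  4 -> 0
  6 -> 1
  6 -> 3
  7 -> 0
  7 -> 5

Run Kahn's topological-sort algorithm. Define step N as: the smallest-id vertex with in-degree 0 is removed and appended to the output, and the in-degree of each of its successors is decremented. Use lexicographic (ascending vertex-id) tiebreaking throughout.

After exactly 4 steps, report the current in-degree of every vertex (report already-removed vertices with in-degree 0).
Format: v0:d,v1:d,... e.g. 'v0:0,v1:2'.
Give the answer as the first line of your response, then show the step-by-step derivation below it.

v0:1,v1:0,v2:0,v3:0,v4:0,v5:2,v6:0,v7:0

step 1: output 2; order=[2]; indeg=(2,1,0,1,0,2,0,0)
step 2: output 4; order=[2,4]; indeg=(1,1,0,1,0,2,0,0)
step 3: output 6; order=[2,4,6]; indeg=(1,0,0,0,0,2,0,0)
step 4: output 1; order=[2,4,6,1]; indeg=(1,0,0,0,0,2,0,0)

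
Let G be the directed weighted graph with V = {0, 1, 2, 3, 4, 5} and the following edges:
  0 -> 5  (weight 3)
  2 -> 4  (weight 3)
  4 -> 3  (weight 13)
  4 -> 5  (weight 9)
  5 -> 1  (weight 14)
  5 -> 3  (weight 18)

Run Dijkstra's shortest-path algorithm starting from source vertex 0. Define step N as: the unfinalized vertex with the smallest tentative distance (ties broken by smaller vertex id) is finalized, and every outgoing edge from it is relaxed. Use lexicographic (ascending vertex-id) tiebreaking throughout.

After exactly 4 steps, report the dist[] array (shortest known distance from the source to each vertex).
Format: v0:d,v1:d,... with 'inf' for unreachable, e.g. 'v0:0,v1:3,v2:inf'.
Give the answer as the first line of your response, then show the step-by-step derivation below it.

v0:0,v1:17,v2:inf,v3:21,v4:inf,v5:3

step 1: dist = v0:0,v1:inf,v2:inf,v3:inf,v4:inf,v5:3
step 2: dist = v0:0,v1:17,v2:inf,v3:21,v4:inf,v5:3
step 3: dist = v0:0,v1:17,v2:inf,v3:21,v4:inf,v5:3
step 4: dist = v0:0,v1:17,v2:inf,v3:21,v4:inf,v5:3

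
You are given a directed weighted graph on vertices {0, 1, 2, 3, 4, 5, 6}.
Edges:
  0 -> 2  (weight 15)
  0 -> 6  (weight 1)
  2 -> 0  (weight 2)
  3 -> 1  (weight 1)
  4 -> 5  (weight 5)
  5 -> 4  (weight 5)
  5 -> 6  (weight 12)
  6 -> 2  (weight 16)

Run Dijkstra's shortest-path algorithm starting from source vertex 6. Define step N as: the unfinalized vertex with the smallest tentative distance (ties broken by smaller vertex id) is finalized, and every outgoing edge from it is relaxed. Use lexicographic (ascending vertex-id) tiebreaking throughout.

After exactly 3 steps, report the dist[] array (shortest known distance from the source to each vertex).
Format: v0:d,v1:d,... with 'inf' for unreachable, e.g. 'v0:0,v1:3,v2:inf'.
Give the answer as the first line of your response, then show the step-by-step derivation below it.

v0:18,v1:inf,v2:16,v3:inf,v4:inf,v5:inf,v6:0

step 1: dist = v0:inf,v1:inf,v2:16,v3:inf,v4:inf,v5:inf,v6:0
step 2: dist = v0:18,v1:inf,v2:16,v3:inf,v4:inf,v5:inf,v6:0
step 3: dist = v0:18,v1:inf,v2:16,v3:inf,v4:inf,v5:inf,v6:0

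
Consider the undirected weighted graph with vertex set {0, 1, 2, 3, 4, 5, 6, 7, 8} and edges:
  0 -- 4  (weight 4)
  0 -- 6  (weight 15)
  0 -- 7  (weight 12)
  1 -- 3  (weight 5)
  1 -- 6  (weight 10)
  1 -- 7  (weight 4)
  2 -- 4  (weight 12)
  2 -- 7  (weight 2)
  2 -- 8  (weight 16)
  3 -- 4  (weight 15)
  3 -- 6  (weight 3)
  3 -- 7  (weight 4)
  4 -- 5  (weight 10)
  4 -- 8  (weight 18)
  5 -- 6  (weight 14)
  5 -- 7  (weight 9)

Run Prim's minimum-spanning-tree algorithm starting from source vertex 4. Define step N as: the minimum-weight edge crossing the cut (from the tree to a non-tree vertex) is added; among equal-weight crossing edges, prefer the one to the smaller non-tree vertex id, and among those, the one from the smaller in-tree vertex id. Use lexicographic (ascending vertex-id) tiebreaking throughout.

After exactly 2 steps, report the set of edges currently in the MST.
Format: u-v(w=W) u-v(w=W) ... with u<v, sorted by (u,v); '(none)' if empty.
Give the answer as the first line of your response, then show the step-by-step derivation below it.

0-4(w=4) 4-5(w=10)

step 1: add edge 0-4 (w=4); MST = {0-4(w=4)}
step 2: add edge 4-5 (w=10); MST = {0-4(w=4) 4-5(w=10)}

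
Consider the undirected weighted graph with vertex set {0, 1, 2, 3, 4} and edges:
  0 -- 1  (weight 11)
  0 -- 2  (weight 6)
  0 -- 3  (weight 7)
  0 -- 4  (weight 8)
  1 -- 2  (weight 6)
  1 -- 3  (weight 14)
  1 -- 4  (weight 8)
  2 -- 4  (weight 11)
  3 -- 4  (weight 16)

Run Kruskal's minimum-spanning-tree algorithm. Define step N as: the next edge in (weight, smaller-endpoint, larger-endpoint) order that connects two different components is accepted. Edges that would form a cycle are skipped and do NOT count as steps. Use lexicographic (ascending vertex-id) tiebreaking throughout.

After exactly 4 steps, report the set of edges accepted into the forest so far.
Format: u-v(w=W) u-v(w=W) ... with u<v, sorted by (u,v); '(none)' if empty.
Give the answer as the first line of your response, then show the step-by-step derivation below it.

0-2(w=6) 0-3(w=7) 0-4(w=8) 1-2(w=6)

step 1: add edge 0-2 (w=6); MST = {0-2(w=6)}
step 2: add edge 1-2 (w=6); MST = {0-2(w=6) 1-2(w=6)}
step 3: add edge 0-3 (w=7); MST = {0-2(w=6) 0-3(w=7) 1-2(w=6)}
step 4: add edge 0-4 (w=8); MST = {0-2(w=6) 0-3(w=7) 0-4(w=8) 1-2(w=6)}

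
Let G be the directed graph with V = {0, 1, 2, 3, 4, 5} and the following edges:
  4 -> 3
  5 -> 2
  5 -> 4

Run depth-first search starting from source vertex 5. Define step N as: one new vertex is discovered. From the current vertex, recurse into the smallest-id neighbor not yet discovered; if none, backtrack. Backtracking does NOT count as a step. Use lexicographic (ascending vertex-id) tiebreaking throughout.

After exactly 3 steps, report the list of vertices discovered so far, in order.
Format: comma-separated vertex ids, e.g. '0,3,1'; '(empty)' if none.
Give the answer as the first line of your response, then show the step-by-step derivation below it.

5,2,4

step 1: discover 5; path=5; order=5
step 2: discover 2; path=5>2; order=5,2
step 3: discover 4; path=5>4; order=5,2,4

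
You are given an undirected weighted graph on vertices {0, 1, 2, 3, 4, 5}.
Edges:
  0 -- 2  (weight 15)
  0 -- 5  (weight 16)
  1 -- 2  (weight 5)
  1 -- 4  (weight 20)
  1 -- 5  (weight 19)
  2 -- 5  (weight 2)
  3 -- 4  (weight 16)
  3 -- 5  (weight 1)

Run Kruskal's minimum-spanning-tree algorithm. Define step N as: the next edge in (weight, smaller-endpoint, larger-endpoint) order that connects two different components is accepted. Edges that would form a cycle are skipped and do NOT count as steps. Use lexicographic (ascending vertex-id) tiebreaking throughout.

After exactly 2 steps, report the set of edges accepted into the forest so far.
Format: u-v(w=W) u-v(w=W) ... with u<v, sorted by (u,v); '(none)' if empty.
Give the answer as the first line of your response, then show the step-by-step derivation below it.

2-5(w=2) 3-5(w=1)

step 1: add edge 3-5 (w=1); MST = {3-5(w=1)}
step 2: add edge 2-5 (w=2); MST = {2-5(w=2) 3-5(w=1)}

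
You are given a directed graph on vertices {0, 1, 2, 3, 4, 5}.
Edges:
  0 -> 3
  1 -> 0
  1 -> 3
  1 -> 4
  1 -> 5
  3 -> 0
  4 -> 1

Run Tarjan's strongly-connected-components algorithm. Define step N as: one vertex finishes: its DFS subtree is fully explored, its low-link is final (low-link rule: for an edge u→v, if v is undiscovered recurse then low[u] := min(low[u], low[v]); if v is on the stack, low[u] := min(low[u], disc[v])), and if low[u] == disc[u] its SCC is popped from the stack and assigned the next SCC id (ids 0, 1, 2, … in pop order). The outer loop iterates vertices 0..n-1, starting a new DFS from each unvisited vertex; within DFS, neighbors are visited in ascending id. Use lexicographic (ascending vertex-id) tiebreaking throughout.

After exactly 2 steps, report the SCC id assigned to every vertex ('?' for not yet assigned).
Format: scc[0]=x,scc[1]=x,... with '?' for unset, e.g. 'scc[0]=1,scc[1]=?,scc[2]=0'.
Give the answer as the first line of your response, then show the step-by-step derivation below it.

scc[0]=0,scc[1]=?,scc[2]=?,scc[3]=0,scc[4]=?,scc[5]=?

step 1: low=(low[0]=0,low[1]=?,low[2]=?,low[3]=0,low[4]=?,low[5]=?); scc=(scc[0]=?,scc[1]=?,scc[2]=?,scc[3]=?,scc[4]=?,scc[5]=?)
step 2: low=(low[0]=0,low[1]=?,low[2]=?,low[3]=0,low[4]=?,low[5]=?); scc=(scc[0]=0,scc[1]=?,scc[2]=?,scc[3]=0,scc[4]=?,scc[5]=?)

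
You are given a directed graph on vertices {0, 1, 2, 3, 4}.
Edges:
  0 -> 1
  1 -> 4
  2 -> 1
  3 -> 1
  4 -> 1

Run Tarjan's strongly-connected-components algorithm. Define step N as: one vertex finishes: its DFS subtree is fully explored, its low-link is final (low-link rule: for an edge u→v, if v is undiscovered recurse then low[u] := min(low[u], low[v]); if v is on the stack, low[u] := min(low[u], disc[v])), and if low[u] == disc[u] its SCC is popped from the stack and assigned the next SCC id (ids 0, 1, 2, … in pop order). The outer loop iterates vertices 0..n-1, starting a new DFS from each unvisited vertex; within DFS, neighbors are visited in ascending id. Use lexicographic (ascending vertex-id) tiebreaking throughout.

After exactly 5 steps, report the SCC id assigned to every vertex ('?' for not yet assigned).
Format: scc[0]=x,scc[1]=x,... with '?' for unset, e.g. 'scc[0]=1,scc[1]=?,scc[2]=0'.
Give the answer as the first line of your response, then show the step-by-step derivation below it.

scc[0]=1,scc[1]=0,scc[2]=2,scc[3]=3,scc[4]=0

step 1: low=(low[0]=0,low[1]=1,low[2]=?,low[3]=?,low[4]=1); scc=(scc[0]=?,scc[1]=?,scc[2]=?,scc[3]=?,scc[4]=?)
step 2: low=(low[0]=0,low[1]=1,low[2]=?,low[3]=?,low[4]=1); scc=(scc[0]=?,scc[1]=0,scc[2]=?,scc[3]=?,scc[4]=0)
step 3: low=(low[0]=0,low[1]=1,low[2]=?,low[3]=?,low[4]=1); scc=(scc[0]=1,scc[1]=0,scc[2]=?,scc[3]=?,scc[4]=0)
step 4: low=(low[0]=0,low[1]=1,low[2]=3,low[3]=?,low[4]=1); scc=(scc[0]=1,scc[1]=0,scc[2]=2,scc[3]=?,scc[4]=0)
step 5: low=(low[0]=0,low[1]=1,low[2]=3,low[3]=4,low[4]=1); scc=(scc[0]=1,scc[1]=0,scc[2]=2,scc[3]=3,scc[4]=0)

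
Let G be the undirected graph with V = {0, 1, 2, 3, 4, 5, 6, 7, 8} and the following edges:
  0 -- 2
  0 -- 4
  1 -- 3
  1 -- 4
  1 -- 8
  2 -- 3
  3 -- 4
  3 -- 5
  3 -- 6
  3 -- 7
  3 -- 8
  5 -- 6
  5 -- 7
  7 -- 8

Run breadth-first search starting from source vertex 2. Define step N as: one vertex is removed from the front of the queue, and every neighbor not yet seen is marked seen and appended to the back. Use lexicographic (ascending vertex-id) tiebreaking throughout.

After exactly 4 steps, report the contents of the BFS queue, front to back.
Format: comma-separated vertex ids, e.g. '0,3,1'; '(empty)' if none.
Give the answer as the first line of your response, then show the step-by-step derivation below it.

1,5,6,7,8

step 1: dequeue 2; queue=[0,3]; order=2
step 2: dequeue 0; queue=[3,4]; order=2,0
step 3: dequeue 3; queue=[4,1,5,6,7,8]; order=2,0,3
step 4: dequeue 4; queue=[1,5,6,7,8]; order=2,0,3,4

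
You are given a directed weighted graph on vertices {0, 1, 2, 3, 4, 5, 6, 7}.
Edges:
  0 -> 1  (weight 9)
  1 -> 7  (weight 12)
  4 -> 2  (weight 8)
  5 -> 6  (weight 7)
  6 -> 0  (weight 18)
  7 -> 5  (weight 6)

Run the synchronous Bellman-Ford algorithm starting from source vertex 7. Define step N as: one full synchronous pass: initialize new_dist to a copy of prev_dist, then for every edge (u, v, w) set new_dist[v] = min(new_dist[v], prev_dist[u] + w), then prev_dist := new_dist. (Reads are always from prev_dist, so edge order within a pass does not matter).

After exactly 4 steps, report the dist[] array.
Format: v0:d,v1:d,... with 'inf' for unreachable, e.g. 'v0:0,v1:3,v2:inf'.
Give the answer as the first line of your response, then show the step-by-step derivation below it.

v0:31,v1:40,v2:inf,v3:inf,v4:inf,v5:6,v6:13,v7:0

step 1: dist = v0:inf,v1:inf,v2:inf,v3:inf,v4:inf,v5:6,v6:inf,v7:0
step 2: dist = v0:inf,v1:inf,v2:inf,v3:inf,v4:inf,v5:6,v6:13,v7:0
step 3: dist = v0:31,v1:inf,v2:inf,v3:inf,v4:inf,v5:6,v6:13,v7:0
step 4: dist = v0:31,v1:40,v2:inf,v3:inf,v4:inf,v5:6,v6:13,v7:0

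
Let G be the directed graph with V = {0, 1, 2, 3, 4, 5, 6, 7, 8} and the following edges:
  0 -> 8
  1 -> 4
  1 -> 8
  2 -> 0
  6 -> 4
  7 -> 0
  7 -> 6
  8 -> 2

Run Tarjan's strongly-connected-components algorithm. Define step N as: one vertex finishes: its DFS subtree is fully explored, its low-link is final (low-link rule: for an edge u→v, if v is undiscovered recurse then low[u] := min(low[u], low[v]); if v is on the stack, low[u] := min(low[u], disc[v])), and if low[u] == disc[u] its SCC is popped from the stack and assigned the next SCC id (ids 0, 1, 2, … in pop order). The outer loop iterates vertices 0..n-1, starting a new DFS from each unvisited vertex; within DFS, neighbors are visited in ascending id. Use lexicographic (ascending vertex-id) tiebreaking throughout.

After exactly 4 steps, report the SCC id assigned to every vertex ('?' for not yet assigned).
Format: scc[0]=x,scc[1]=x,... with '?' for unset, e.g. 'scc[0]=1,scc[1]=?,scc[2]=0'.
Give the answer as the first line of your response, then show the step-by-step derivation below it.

scc[0]=0,scc[1]=?,scc[2]=0,scc[3]=?,scc[4]=1,scc[5]=?,scc[6]=?,scc[7]=?,scc[8]=0

step 1: low=(low[0]=0,low[1]=?,low[2]=0,low[3]=?,low[4]=?,low[5]=?,low[6]=?,low[7]=?,low[8]=1); scc=(scc[0]=?,scc[1]=?,scc[2]=?,scc[3]=?,scc[4]=?,scc[5]=?,scc[6]=?,scc[7]=?,scc[8]=?)
step 2: low=(low[0]=0,low[1]=?,low[2]=0,low[3]=?,low[4]=?,low[5]=?,low[6]=?,low[7]=?,low[8]=0); scc=(scc[0]=?,scc[1]=?,scc[2]=?,scc[3]=?,scc[4]=?,scc[5]=?,scc[6]=?,scc[7]=?,scc[8]=?)
step 3: low=(low[0]=0,low[1]=?,low[2]=0,low[3]=?,low[4]=?,low[5]=?,low[6]=?,low[7]=?,low[8]=0); scc=(scc[0]=0,scc[1]=?,scc[2]=0,scc[3]=?,scc[4]=?,scc[5]=?,scc[6]=?,scc[7]=?,scc[8]=0)
step 4: low=(low[0]=0,low[1]=3,low[2]=0,low[3]=?,low[4]=4,low[5]=?,low[6]=?,low[7]=?,low[8]=0); scc=(scc[0]=0,scc[1]=?,scc[2]=0,scc[3]=?,scc[4]=1,scc[5]=?,scc[6]=?,scc[7]=?,scc[8]=0)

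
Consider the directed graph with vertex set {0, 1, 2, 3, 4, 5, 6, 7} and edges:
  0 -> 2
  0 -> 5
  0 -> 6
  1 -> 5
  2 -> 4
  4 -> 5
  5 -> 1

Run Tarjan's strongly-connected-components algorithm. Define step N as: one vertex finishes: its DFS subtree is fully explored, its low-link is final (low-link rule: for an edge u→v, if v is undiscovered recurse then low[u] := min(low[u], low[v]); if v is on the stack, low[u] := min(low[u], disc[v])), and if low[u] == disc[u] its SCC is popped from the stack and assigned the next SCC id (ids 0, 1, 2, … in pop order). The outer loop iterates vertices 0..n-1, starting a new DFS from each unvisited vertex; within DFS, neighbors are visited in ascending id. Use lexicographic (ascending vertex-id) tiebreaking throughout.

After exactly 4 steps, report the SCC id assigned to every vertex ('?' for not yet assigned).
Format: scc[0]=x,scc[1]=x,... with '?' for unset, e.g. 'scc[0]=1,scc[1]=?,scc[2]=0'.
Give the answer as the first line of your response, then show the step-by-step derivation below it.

scc[0]=?,scc[1]=0,scc[2]=2,scc[3]=?,scc[4]=1,scc[5]=0,scc[6]=?,scc[7]=?

step 1: low=(low[0]=0,low[1]=3,low[2]=1,low[3]=?,low[4]=2,low[5]=3,low[6]=?,low[7]=?); scc=(scc[0]=?,scc[1]=?,scc[2]=?,scc[3]=?,scc[4]=?,scc[5]=?,scc[6]=?,scc[7]=?)
step 2: low=(low[0]=0,low[1]=3,low[2]=1,low[3]=?,low[4]=2,low[5]=3,low[6]=?,low[7]=?); scc=(scc[0]=?,scc[1]=0,scc[2]=?,scc[3]=?,scc[4]=?,scc[5]=0,scc[6]=?,scc[7]=?)
step 3: low=(low[0]=0,low[1]=3,low[2]=1,low[3]=?,low[4]=2,low[5]=3,low[6]=?,low[7]=?); scc=(scc[0]=?,scc[1]=0,scc[2]=?,scc[3]=?,scc[4]=1,scc[5]=0,scc[6]=?,scc[7]=?)
step 4: low=(low[0]=0,low[1]=3,low[2]=1,low[3]=?,low[4]=2,low[5]=3,low[6]=?,low[7]=?); scc=(scc[0]=?,scc[1]=0,scc[2]=2,scc[3]=?,scc[4]=1,scc[5]=0,scc[6]=?,scc[7]=?)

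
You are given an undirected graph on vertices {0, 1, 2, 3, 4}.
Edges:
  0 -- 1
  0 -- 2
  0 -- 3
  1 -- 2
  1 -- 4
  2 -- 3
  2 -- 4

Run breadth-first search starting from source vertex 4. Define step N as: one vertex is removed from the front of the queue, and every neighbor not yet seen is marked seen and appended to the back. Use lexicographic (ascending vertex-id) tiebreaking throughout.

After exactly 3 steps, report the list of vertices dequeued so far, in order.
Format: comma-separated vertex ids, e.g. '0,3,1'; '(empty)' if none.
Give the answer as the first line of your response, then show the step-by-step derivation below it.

4,1,2

step 1: dequeue 4; queue=[1,2]; order=4
step 2: dequeue 1; queue=[2,0]; order=4,1
step 3: dequeue 2; queue=[0,3]; order=4,1,2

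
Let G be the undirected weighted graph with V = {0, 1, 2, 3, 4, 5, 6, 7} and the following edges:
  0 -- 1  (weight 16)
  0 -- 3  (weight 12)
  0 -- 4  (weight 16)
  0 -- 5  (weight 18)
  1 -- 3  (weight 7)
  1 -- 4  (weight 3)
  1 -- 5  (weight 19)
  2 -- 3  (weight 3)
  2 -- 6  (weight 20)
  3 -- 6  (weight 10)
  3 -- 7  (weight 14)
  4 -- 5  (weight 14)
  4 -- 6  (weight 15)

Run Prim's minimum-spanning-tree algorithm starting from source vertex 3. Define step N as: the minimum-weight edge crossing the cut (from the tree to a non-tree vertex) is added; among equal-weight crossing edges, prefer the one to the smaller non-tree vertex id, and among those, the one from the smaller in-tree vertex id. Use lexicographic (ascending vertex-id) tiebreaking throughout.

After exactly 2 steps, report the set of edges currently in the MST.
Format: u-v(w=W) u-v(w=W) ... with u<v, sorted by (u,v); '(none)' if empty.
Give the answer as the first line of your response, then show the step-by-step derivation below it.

1-3(w=7) 2-3(w=3)

step 1: add edge 2-3 (w=3); MST = {2-3(w=3)}
step 2: add edge 1-3 (w=7); MST = {1-3(w=7) 2-3(w=3)}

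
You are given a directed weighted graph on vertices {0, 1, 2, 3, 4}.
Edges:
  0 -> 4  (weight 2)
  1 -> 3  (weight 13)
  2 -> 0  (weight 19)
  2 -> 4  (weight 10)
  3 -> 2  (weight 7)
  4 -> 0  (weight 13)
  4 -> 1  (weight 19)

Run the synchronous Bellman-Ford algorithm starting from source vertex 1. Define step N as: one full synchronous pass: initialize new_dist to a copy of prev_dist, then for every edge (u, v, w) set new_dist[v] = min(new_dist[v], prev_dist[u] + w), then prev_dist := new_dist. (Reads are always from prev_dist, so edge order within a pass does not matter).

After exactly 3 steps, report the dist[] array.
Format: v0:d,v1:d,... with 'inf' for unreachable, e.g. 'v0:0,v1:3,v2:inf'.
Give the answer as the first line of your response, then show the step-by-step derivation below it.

v0:39,v1:0,v2:20,v3:13,v4:30

step 1: dist = v0:inf,v1:0,v2:inf,v3:13,v4:inf
step 2: dist = v0:inf,v1:0,v2:20,v3:13,v4:inf
step 3: dist = v0:39,v1:0,v2:20,v3:13,v4:30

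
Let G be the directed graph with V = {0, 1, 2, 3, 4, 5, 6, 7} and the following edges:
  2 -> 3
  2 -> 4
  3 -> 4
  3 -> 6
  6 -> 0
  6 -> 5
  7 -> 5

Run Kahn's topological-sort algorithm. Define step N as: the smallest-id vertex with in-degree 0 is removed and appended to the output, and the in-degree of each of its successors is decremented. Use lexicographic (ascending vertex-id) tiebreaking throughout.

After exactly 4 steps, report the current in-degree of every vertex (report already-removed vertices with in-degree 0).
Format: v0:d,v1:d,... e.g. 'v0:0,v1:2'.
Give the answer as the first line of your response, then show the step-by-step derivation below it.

v0:1,v1:0,v2:0,v3:0,v4:0,v5:2,v6:0,v7:0

step 1: output 1; order=[1]; indeg=(1,0,0,1,2,2,1,0)
step 2: output 2; order=[1,2]; indeg=(1,0,0,0,1,2,1,0)
step 3: output 3; order=[1,2,3]; indeg=(1,0,0,0,0,2,0,0)
step 4: output 4; order=[1,2,3,4]; indeg=(1,0,0,0,0,2,0,0)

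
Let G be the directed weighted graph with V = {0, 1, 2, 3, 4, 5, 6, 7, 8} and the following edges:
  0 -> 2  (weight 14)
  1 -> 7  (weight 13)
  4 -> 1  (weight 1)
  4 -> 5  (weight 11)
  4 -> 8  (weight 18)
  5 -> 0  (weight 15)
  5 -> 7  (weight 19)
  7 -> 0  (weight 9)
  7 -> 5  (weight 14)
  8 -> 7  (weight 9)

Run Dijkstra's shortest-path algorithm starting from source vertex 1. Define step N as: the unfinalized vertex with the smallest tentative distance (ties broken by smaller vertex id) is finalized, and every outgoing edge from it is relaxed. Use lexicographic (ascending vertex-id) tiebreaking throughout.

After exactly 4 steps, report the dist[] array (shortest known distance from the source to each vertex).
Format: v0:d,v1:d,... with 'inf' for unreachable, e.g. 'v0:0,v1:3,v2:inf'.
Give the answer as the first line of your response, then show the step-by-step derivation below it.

v0:22,v1:0,v2:36,v3:inf,v4:inf,v5:27,v6:inf,v7:13,v8:inf

step 1: dist = v0:inf,v1:0,v2:inf,v3:inf,v4:inf,v5:inf,v6:inf,v7:13,v8:inf
step 2: dist = v0:22,v1:0,v2:inf,v3:inf,v4:inf,v5:27,v6:inf,v7:13,v8:inf
step 3: dist = v0:22,v1:0,v2:36,v3:inf,v4:inf,v5:27,v6:inf,v7:13,v8:inf
step 4: dist = v0:22,v1:0,v2:36,v3:inf,v4:inf,v5:27,v6:inf,v7:13,v8:inf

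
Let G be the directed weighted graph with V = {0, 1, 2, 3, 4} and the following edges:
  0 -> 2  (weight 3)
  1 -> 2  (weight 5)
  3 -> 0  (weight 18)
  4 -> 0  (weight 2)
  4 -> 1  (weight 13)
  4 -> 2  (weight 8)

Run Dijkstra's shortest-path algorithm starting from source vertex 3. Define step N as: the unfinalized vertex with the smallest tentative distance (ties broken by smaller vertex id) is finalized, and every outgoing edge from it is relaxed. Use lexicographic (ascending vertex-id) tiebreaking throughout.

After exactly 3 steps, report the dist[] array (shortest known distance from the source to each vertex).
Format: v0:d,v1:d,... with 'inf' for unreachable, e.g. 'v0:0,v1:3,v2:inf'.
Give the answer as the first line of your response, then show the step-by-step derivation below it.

v0:18,v1:inf,v2:21,v3:0,v4:inf

step 1: dist = v0:18,v1:inf,v2:inf,v3:0,v4:inf
step 2: dist = v0:18,v1:inf,v2:21,v3:0,v4:inf
step 3: dist = v0:18,v1:inf,v2:21,v3:0,v4:inf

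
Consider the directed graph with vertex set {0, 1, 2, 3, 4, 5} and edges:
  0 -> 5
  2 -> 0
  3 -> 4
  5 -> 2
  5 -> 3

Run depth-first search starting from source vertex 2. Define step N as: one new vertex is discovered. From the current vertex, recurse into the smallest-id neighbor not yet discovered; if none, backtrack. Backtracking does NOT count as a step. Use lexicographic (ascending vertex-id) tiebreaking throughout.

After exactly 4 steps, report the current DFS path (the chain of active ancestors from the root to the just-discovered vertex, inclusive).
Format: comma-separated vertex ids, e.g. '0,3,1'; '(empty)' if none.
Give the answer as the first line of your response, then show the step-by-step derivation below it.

2,0,5,3

step 1: discover 2; path=2; order=2
step 2: discover 0; path=2>0; order=2,0
step 3: discover 5; path=2>0>5; order=2,0,5
step 4: discover 3; path=2>0>5>3; order=2,0,5,3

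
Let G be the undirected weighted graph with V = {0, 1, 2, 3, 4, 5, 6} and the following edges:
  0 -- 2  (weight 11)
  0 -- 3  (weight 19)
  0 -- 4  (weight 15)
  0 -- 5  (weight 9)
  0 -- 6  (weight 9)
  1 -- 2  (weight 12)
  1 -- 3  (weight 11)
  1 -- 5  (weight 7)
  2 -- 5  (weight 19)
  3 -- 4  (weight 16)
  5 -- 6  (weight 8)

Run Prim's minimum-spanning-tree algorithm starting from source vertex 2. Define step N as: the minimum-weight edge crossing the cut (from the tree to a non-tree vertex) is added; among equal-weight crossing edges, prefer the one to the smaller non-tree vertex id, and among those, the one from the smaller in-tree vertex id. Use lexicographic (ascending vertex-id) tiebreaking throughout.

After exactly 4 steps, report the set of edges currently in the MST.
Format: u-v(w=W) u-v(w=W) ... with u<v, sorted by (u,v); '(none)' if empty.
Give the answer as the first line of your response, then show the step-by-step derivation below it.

0-2(w=11) 0-5(w=9) 1-5(w=7) 5-6(w=8)

step 1: add edge 0-2 (w=11); MST = {0-2(w=11)}
step 2: add edge 0-5 (w=9); MST = {0-2(w=11) 0-5(w=9)}
step 3: add edge 1-5 (w=7); MST = {0-2(w=11) 0-5(w=9) 1-5(w=7)}
step 4: add edge 5-6 (w=8); MST = {0-2(w=11) 0-5(w=9) 1-5(w=7) 5-6(w=8)}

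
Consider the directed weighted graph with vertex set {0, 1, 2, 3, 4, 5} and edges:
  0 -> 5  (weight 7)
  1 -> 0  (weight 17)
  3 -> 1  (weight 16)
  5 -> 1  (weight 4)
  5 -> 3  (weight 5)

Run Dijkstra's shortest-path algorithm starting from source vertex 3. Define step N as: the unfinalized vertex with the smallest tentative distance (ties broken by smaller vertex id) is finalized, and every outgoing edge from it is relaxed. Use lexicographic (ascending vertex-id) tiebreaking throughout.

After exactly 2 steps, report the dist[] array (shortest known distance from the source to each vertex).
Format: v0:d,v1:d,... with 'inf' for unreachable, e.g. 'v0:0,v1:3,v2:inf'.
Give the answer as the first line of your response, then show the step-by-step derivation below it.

v0:33,v1:16,v2:inf,v3:0,v4:inf,v5:inf

step 1: dist = v0:inf,v1:16,v2:inf,v3:0,v4:inf,v5:inf
step 2: dist = v0:33,v1:16,v2:inf,v3:0,v4:inf,v5:inf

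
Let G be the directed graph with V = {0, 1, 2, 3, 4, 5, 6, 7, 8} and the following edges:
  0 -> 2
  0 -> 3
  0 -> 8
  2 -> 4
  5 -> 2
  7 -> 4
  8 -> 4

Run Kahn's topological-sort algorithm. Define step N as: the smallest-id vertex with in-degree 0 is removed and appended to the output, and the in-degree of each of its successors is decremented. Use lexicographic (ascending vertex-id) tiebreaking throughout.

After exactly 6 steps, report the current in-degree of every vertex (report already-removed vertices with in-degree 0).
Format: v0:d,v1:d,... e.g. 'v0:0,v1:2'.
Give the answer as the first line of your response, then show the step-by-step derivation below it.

v0:0,v1:0,v2:0,v3:0,v4:2,v5:0,v6:0,v7:0,v8:0

step 1: output 0; order=[0]; indeg=(0,0,1,0,3,0,0,0,0)
step 2: output 1; order=[0,1]; indeg=(0,0,1,0,3,0,0,0,0)
step 3: output 3; order=[0,1,3]; indeg=(0,0,1,0,3,0,0,0,0)
step 4: output 5; order=[0,1,3,5]; indeg=(0,0,0,0,3,0,0,0,0)
step 5: output 2; order=[0,1,3,5,2]; indeg=(0,0,0,0,2,0,0,0,0)
step 6: output 6; order=[0,1,3,5,2,6]; indeg=(0,0,0,0,2,0,0,0,0)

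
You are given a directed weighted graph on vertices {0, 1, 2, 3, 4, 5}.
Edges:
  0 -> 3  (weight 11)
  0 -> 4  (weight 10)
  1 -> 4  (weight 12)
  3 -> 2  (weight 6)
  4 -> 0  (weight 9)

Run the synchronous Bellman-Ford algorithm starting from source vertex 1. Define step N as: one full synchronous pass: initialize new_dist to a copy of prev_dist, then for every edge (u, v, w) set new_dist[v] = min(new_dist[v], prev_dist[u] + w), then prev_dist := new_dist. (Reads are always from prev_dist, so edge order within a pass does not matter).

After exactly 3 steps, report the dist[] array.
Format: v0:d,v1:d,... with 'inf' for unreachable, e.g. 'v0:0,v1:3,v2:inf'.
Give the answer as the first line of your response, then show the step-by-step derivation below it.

v0:21,v1:0,v2:inf,v3:32,v4:12,v5:inf

step 1: dist = v0:inf,v1:0,v2:inf,v3:inf,v4:12,v5:inf
step 2: dist = v0:21,v1:0,v2:inf,v3:inf,v4:12,v5:inf
step 3: dist = v0:21,v1:0,v2:inf,v3:32,v4:12,v5:inf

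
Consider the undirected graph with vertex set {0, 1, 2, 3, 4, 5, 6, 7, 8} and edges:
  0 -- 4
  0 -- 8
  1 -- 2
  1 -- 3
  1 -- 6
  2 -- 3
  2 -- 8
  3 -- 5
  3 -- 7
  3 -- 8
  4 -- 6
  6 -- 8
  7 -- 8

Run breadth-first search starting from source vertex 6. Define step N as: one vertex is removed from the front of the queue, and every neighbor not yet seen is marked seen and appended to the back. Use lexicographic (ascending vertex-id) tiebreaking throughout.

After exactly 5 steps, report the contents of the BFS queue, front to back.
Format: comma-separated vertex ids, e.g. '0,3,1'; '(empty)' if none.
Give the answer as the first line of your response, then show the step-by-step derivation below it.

3,0,7

step 1: dequeue 6; queue=[1,4,8]; order=6
step 2: dequeue 1; queue=[4,8,2,3]; order=6,1
step 3: dequeue 4; queue=[8,2,3,0]; order=6,1,4
step 4: dequeue 8; queue=[2,3,0,7]; order=6,1,4,8
step 5: dequeue 2; queue=[3,0,7]; order=6,1,4,8,2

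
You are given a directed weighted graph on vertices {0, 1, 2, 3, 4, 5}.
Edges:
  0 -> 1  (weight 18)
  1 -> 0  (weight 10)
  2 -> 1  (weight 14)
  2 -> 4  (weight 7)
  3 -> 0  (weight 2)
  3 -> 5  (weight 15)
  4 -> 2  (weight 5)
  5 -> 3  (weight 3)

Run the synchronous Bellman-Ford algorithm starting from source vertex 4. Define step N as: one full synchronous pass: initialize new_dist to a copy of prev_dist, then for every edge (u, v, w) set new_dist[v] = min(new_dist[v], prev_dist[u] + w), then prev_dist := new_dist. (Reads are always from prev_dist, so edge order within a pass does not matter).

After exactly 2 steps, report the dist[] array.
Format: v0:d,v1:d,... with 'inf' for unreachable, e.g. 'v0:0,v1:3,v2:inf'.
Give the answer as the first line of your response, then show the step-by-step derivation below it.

v0:inf,v1:19,v2:5,v3:inf,v4:0,v5:inf

step 1: dist = v0:inf,v1:inf,v2:5,v3:inf,v4:0,v5:inf
step 2: dist = v0:inf,v1:19,v2:5,v3:inf,v4:0,v5:inf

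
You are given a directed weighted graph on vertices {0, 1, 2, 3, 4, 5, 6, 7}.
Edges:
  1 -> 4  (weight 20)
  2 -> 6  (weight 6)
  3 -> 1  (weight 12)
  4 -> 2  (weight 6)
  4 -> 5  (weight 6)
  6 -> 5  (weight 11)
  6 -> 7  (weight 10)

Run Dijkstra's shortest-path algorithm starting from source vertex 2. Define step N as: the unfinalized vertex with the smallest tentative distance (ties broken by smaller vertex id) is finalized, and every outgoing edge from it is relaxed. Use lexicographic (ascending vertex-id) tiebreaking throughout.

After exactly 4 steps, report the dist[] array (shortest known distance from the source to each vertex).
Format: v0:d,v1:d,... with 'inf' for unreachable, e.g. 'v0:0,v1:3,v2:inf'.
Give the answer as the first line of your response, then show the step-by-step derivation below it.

v0:inf,v1:inf,v2:0,v3:inf,v4:inf,v5:17,v6:6,v7:16

step 1: dist = v0:inf,v1:inf,v2:0,v3:inf,v4:inf,v5:inf,v6:6,v7:inf
step 2: dist = v0:inf,v1:inf,v2:0,v3:inf,v4:inf,v5:17,v6:6,v7:16
step 3: dist = v0:inf,v1:inf,v2:0,v3:inf,v4:inf,v5:17,v6:6,v7:16
step 4: dist = v0:inf,v1:inf,v2:0,v3:inf,v4:inf,v5:17,v6:6,v7:16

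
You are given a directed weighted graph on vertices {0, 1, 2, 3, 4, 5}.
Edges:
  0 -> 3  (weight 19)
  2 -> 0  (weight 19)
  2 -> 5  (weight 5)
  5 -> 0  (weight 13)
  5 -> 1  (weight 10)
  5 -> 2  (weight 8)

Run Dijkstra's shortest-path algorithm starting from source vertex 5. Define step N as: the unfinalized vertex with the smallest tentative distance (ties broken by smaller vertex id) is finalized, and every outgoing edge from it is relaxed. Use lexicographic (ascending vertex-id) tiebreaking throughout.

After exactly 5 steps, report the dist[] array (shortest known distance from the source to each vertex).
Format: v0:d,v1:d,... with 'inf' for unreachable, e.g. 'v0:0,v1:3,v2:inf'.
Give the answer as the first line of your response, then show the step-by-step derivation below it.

v0:13,v1:10,v2:8,v3:32,v4:inf,v5:0

step 1: dist = v0:13,v1:10,v2:8,v3:inf,v4:inf,v5:0
step 2: dist = v0:13,v1:10,v2:8,v3:inf,v4:inf,v5:0
step 3: dist = v0:13,v1:10,v2:8,v3:inf,v4:inf,v5:0
step 4: dist = v0:13,v1:10,v2:8,v3:32,v4:inf,v5:0
step 5: dist = v0:13,v1:10,v2:8,v3:32,v4:inf,v5:0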